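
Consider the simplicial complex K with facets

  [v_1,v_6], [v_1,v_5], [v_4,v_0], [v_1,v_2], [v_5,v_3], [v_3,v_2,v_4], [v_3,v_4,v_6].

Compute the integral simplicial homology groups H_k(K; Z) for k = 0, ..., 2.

H_0 ≅ Z,  H_1 ≅ Z^2,  H_2 = 0.

Order the vertices as v_0 < v_1 < v_2 < v_3 < v_4 < v_5 < v_6. Listing each simplex with vertices in this order, K has dimension 2 with simplices:

  0-simplices (7): [v_0], [v_1], [v_2], [v_3], [v_4], [v_5], [v_6]
  1-simplices (10): [v_0,v_4], [v_1,v_2], [v_1,v_5], [v_1,v_6], [v_2,v_3], [v_2,v_4], [v_3,v_4], [v_3,v_5], [v_3,v_6], [v_4,v_6]
  2-simplices (2): [v_2,v_3,v_4], [v_3,v_4,v_6]

Hence C_0 ≅ Z^7, C_1 ≅ Z^10, C_2 ≅ Z^2.

Boundary ∂_1: C_1 → C_0 maps an edge to its endpoints' difference, ∂[p,q] = q − p. For instance
  ∂[v_3,v_4] = [v_4] − [v_3].
As a 7×10 matrix over Z this has rank 6, with invariant factors (1,1,1,1,1,1).

∂_2: C_2 → C_1 acts by ∂[p,q,r] = [q,r] − [p,r] + [p,q]. For instance
  ∂[v_2,v_3,v_4] = [v_3,v_4] − [v_2,v_4] + [v_2,v_3],
  ∂[v_3,v_4,v_6] = [v_4,v_6] − [v_3,v_6] + [v_3,v_4].
As a 10×2 matrix over Z this has rank 2, with invariant factors (1,1).

Reading off H_k = ker ∂_k / im ∂_{k+1}:

  H_0: rank C_0 − rank ∂_1 = 7 − 6 = 1, and the invariant factors of ∂_1 are all 1, so H_0 = Z.
  H_1: rank ker ∂_1 − rank ∂_2 = (10 − 6) − 2 = 2, and the invariant factors of ∂_2 are all 1, so H_1 = Z^2.
  H_2: rank ker ∂_2 − rank ∂_3 = (2 − 2) − 0 = 0, and there is no ∂_3, so H_2 = 0.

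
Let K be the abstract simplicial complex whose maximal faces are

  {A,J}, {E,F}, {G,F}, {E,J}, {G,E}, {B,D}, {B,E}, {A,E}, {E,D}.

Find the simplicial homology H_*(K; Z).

We work with the vertex ordering A < B < D < E < F < G < J. The simplices of K, each written with vertices in increasing order, are:

  0-simplices (7): A, B, D, E, F, G, J
  1-simplices (9): AE, AJ, BD, BE, DE, EF, EG, EJ, FG

giving chain groups C_0 ≅ Z^7, C_1 ≅ Z^9.

∂_1: C_1 → C_0 sends each edge [p,q] (with p < q) to q − p.
The resulting 7×9 matrix has rank 6, and its Smith normal form has invariant factors (1,1,1,1,1,1).

From H_k ≅ ker(∂_k) / im(∂_{k+1}) we obtain:

  H_0: rank C_0 − rank ∂_1 = 7 − 6 = 1, and the invariant factors of ∂_1 are all 1, so H_0 = Z.
  H_1: rank ker ∂_1 − rank ∂_2 = (9 − 6) − 0 = 3, and there is no ∂_2, so H_1 = Z^3.

(K is a triangulation of a wedge of 3 circles.)

H_0 = Z,  H_1 = Z^3.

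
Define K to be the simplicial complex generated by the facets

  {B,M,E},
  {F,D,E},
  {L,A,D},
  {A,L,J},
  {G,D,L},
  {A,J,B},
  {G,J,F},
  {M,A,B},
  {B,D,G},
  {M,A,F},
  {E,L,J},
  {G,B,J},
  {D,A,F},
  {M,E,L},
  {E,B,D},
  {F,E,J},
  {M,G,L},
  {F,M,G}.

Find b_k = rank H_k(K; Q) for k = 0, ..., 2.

b_0 = 1, b_1 = 2, b_2 = 1.

Order the vertices as A < B < D < E < F < G < J < L < M. Listing each simplex with vertices in this order, K has dimension 2 with simplices:

  0-simplices (9): A, B, D, E, F, G, J, L, M
  1-simplices (27): AB, AD, AF, AJ, AL, AM, BD, BE, BG, BJ, BM, DE, DF, DG, DL, EF, EJ, EL, EM, FG, FJ, FM, GJ, GL, GM, JL, LM
  2-simplices (18): ABJ, ABM, ADF, ADL, AFM, AJL, BDE, BDG, BEM, BGJ, DEF, DGL, EFJ, EJL, ELM, FGJ, FGM, GLM

Hence C_0 ≅ Z^9, C_1 ≅ Z^27, C_2 ≅ Z^18.

The boundary map ∂_1: C_1 → C_0 maps an edge to its endpoints' difference, ∂[p,q] = q − p. For instance
  ∂EM = M − E.
As a 9×27 matrix over Z this has rank 8, with invariant factors (1,1,1,1,1,1,1,1).

∂_2: C_2 → C_1 acts by ∂[p,q,r] = [q,r] − [p,r] + [p,q]. For instance
  ∂ELM = LM − EM + EL,
  ∂EFJ = FJ − EJ + EF.
The resulting 27×18 matrix has rank 17, and its Smith normal form has invariant factors (1,1,1,1,1,1,1,1,1,1,1,1,1,1,1,1,1).

Computing H_k = (kernel of ∂_k) / (image of ∂_{k+1}):

  H_0: rank C_0 − rank ∂_1 = 9 − 8 = 1, and the invariant factors of ∂_1 are all 1, so H_0 = Z.
  H_1: rank ker ∂_1 − rank ∂_2 = (27 − 8) − 17 = 2, and the invariant factors of ∂_2 are all 1, so H_1 = Z^2.
  H_2: rank ker ∂_2 − rank ∂_3 = (18 − 17) − 0 = 1, and there is no ∂_3, so H_2 = Z.

As a check, the Euler characteristic is 9 − 27 + 18 = 0, which agrees with 1 − 2 + 1 = 0.

Hence the Betti numbers are b_0 = 1, b_1 = 2, b_2 = 1.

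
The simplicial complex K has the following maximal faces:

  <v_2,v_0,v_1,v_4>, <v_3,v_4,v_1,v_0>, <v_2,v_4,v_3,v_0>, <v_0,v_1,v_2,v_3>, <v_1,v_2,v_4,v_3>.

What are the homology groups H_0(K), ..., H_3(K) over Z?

Take the total order v_0 < v_1 < v_2 < v_3 < v_4 on the vertex set. Then K (dimension 3) consists of the simplices:

  0-simplices (5): [v_0], [v_1], [v_2], [v_3], [v_4]
  1-simplices (10): [v_0,v_1], [v_0,v_2], [v_0,v_3], [v_0,v_4], [v_1,v_2], [v_1,v_3], [v_1,v_4], [v_2,v_3], [v_2,v_4], [v_3,v_4]
  2-simplices (10): [v_0,v_1,v_2], [v_0,v_1,v_3], [v_0,v_1,v_4], [v_0,v_2,v_3], [v_0,v_2,v_4], [v_0,v_3,v_4], [v_1,v_2,v_3], [v_1,v_2,v_4], [v_1,v_3,v_4], [v_2,v_3,v_4]
  3-simplices (5): [v_0,v_1,v_2,v_3], [v_0,v_1,v_2,v_4], [v_0,v_1,v_3,v_4], [v_0,v_2,v_3,v_4], [v_1,v_2,v_3,v_4]

Hence C_0 ≅ Z^5, C_1 ≅ Z^10, C_2 ≅ Z^10, C_3 ≅ Z^5.

The boundary map ∂_1: C_1 → C_0 is given by ∂[p,q] = [q] − [p]. For instance
  ∂[v_1,v_2] = [v_2] − [v_1].
As a 5×10 matrix over Z this has rank 4, with invariant factors (1,1,1,1).

∂_2: C_2 → C_1 maps a triangle to the signed sum of its edges. For instance
  ∂[v_0,v_1,v_4] = [v_1,v_4] − [v_0,v_4] + [v_0,v_1],
  ∂[v_1,v_2,v_4] = [v_2,v_4] − [v_1,v_4] + [v_1,v_2].
The resulting 10×10 matrix has rank 6, and its Smith normal form has invariant factors (1,1,1,1,1,1).

∂_3: C_3 → C_2 sends each 3-simplex σ to the alternating sum Σ_i (−1)^i (σ with its i-th vertex removed). For instance
  ∂[v_0,v_2,v_3,v_4] = [v_2,v_3,v_4] − [v_0,v_3,v_4] + [v_0,v_2,v_4] − [v_0,v_2,v_3],
  ∂[v_1,v_2,v_3,v_4] = [v_2,v_3,v_4] − [v_1,v_3,v_4] + [v_1,v_2,v_4] − [v_1,v_2,v_3].
The resulting 10×5 matrix has rank 4, and its Smith normal form has invariant factors (1,1,1,1).

Now H_k = ker ∂_k / im ∂_{k+1}, so:

  H_0: rank C_0 − rank ∂_1 = 5 − 4 = 1, and the invariant factors of ∂_1 are all 1, so H_0 ≅ Z.
  H_1: rank ker ∂_1 − rank ∂_2 = (10 − 4) − 6 = 0, and the invariant factors of ∂_2 are all 1, so H_1 ≅ 0.
  H_2: rank ker ∂_2 − rank ∂_3 = (10 − 6) − 4 = 0, and the invariant factors of ∂_3 are all 1, so H_2 ≅ 0.
  H_3: rank ker ∂_3 − rank ∂_4 = (5 − 4) − 0 = 1, and there is no ∂_4, so H_3 ≅ Z.

As a check, the Euler characteristic is 5 − 10 + 10 − 5 = 0, which agrees with 1 − 0 + 0 − 1 = 0.
(K is a triangulation of the 3-sphere S^3.)

H_0 ≅ Z,  H_1 = 0,  H_2 = 0,  H_3 ≅ Z.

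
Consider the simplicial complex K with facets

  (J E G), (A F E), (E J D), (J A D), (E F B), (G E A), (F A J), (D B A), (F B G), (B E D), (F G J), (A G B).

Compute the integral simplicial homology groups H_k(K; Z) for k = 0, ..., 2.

H_0 ≅ Z,  H_1 ≅ Z/2Z,  H_2 = 0.

K has 7 vertices, 18 edges, 12 triangles.
rank ∂_0 = 0, rank ∂_1 = 6 ⇒ b_0 = 7 − 0 − 6 = 1; all invariant factors of ∂_1 are 1 so no torsion. So H_0 = Z.
rank ∂_1 = 6, rank ∂_2 = 12 ⇒ b_1 = 18 − 6 − 12 = 0; ∂_2 has invariant factor(s) [2] giving torsion. So H_1 = Z/2Z.
rank ∂_2 = 12, rank ∂_3 = 0 ⇒ b_2 = 12 − 12 − 0 = 0. So H_2 = 0.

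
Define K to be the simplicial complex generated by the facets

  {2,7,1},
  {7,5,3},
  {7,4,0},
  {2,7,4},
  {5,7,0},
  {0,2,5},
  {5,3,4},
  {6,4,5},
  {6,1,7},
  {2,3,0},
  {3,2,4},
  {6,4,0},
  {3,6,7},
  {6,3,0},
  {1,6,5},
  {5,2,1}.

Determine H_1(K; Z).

Fix the vertex order 0 < 1 < 2 < 3 < 4 < 5 < 6 < 7 and write every simplex with vertices in increasing order. Then dim K = 2 and the simplices of K are:

  0-simplices (8): [0], [1], [2], [3], [4], [5], [6], [7]
  1-simplices (24): (24 of them)
  2-simplices (16): [0,2,3], [0,2,5], [0,3,6], [0,4,6], [0,4,7], [0,5,7], [1,2,5], [1,2,7], [1,5,6], [1,6,7], [2,3,4], [2,4,7], [3,4,5], [3,5,7], [3,6,7], [4,5,6]

giving chain groups C_0 ≅ Z^8, C_1 ≅ Z^24, C_2 ≅ Z^16.

The boundary map ∂_1: C_1 → C_0 maps an edge to its endpoints' difference, ∂[p,q] = q − p. For instance
  ∂[0,4] = [4] − [0].
The resulting 8×24 matrix has rank 7, and its Smith normal form has invariant factors (1,1,1,1,1,1,1).

Boundary ∂_2: C_2 → C_1 acts by ∂[p,q,r] = [q,r] − [p,r] + [p,q]. For instance
  ∂[1,5,6] = [5,6] − [1,6] + [1,5],
  ∂[0,3,6] = [3,6] − [0,6] + [0,3].
The resulting 24×16 matrix has rank 15, and its Smith normal form has invariant factors (1,1,1,1,1,1,1,1,1,1,1,1,1,1,1).

Reading off H_k = ker ∂_k / im ∂_{k+1}:

  H_1: rank ker ∂_1 − rank ∂_2 = (24 − 7) − 15 = 2, and the invariant factors of ∂_2 are all 1, so H_1 ≅ Z^2.

H_1 ≅ Z^2.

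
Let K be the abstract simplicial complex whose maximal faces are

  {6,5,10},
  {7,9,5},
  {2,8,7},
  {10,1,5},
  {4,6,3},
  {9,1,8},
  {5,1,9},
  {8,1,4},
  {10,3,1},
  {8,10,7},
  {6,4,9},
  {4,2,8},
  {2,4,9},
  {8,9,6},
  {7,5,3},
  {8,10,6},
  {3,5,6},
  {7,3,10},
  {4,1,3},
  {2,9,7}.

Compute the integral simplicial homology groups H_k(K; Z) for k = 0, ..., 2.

Fix the vertex order 1 < 2 < 3 < 4 < 5 < 6 < 7 < 8 < 9 < 10 and write every simplex with vertices in increasing order. Then dim K = 2 and the simplices of K are:

  0-simplices (10): [1], [2], [3], [4], [5], [6], [7], [8], [9], [10]
  1-simplices (30): (30 of them)
  2-simplices (20): (20 of them)

so the chain groups are C_0 ≅ Z^10, C_1 ≅ Z^30, C_2 ≅ Z^20.

Boundary ∂_1: C_1 → C_0 sends each edge [p,q] (with p < q) to q − p.
The resulting 10×30 matrix has rank 9, and its Smith normal form has invariant factors (1,1,1,1,1,1,1,1,1).

∂_2: C_2 → C_1 maps a triangle to the signed sum of its edges. For instance
  ∂[2,7,8] = [7,8] − [2,8] + [2,7],
  ∂[3,5,7] = [5,7] − [3,7] + [3,5].
The 30×20 boundary matrix has rank 20 and Smith normal form diag(1,1,1,1,1,1,1,1,1,1,1,1,1,1,1,1,1,1,1,2).

Computing H_k = (kernel of ∂_k) / (image of ∂_{k+1}):

  H_0: rank C_0 − rank ∂_1 = 10 − 9 = 1, and the invariant factors of ∂_1 are all 1, so H_0 = Z.
  H_1: rank ker ∂_1 − rank ∂_2 = (30 − 9) − 20 = 1, and ∂_2 has invariant factor 2 > 1, so H_1 = Z ⊕ Z/2Z.
  H_2: rank ker ∂_2 − rank ∂_3 = (20 − 20) − 0 = 0, and there is no ∂_3, so H_2 = 0.

H_0 ≅ Z,  H_1 ≅ Z ⊕ Z/2Z,  H_2 = 0.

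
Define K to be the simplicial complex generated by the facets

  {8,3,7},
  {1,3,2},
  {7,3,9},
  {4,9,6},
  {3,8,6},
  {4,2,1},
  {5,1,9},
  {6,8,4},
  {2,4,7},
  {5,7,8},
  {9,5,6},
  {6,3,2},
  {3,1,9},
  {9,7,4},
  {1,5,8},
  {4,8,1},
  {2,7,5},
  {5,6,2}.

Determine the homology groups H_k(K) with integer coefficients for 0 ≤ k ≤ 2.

H_0 = Z,  H_1 = Z^2,  H_2 = Z.

We work with the vertex ordering 1 < 2 < 3 < 4 < 5 < 6 < 7 < 8 < 9. The simplices of K, each written with vertices in increasing order, are:

  0-simplices (9): [1], [2], [3], [4], [5], [6], [7], [8], [9]
  1-simplices (27): (27 of them)
  2-simplices (18): [1,2,3], [1,2,4], [1,3,9], [1,4,8], [1,5,8], [1,5,9], [2,3,6], [2,4,7], [2,5,6], [2,5,7], [3,6,8], [3,7,8], [3,7,9], [4,6,8], [4,6,9], [4,7,9], [5,6,9], [5,7,8]

giving chain groups C_0 ≅ Z^9, C_1 ≅ Z^27, C_2 ≅ Z^18.

The boundary map ∂_1: C_1 → C_0 maps an edge to its endpoints' difference, ∂[p,q] = q − p.
This gives a 9×27 integer matrix of rank 8; reducing to Smith normal form yields diagonal entries (1,1,1,1,1,1,1,1).

Boundary ∂_2: C_2 → C_1 maps a triangle to the signed sum of its edges. For instance
  ∂[3,6,8] = [6,8] − [3,8] + [3,6],
  ∂[3,7,9] = [7,9] − [3,9] + [3,7].
This gives a 27×18 integer matrix of rank 17; reducing to Smith normal form yields diagonal entries (1,1,1,1,1,1,1,1,1,1,1,1,1,1,1,1,1).

Computing H_k = (kernel of ∂_k) / (image of ∂_{k+1}):

  H_0: rank C_0 − rank ∂_1 = 9 − 8 = 1, and the invariant factors of ∂_1 are all 1, so H_0 ≅ Z.
  H_1: rank ker ∂_1 − rank ∂_2 = (27 − 8) − 17 = 2, and the invariant factors of ∂_2 are all 1, so H_1 ≅ Z^2.
  H_2: rank ker ∂_2 − rank ∂_3 = (18 − 17) − 0 = 1, and there is no ∂_3, so H_2 ≅ Z.

As a check, the Euler characteristic is 9 − 27 + 18 = 0, which agrees with 1 − 2 + 1 = 0.
(K is a triangulation of the torus T^2.)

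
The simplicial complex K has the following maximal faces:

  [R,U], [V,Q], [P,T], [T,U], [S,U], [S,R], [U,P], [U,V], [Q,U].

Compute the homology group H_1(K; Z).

H_1 = Z^3.

K has 7 vertices, 9 edges.
rank ∂_1 = 6, rank ∂_2 = 0 ⇒ b_1 = 9 − 6 − 0 = 3. So H_1 = Z^3.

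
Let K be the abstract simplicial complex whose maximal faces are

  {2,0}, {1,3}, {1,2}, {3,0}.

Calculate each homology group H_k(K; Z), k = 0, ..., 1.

Take the total order 0 < 1 < 2 < 3 on the vertex set. Then K (dimension 1) consists of the simplices:

  0-simplices (4): [0], [1], [2], [3]
  1-simplices (4): [0,2], [0,3], [1,2], [1,3]

Hence C_0 ≅ Z^4, C_1 ≅ Z^4.

Boundary ∂_1: C_1 → C_0 sends each edge [p,q] (with p < q) to q − p.
The resulting 4×4 matrix has rank 3, and its Smith normal form has invariant factors (1,1,1).

From H_k ≅ ker(∂_k) / im(∂_{k+1}) we obtain:

  H_0: rank C_0 − rank ∂_1 = 4 − 3 = 1, and the invariant factors of ∂_1 are all 1, so H_0 ≅ Z.
  H_1: rank ker ∂_1 − rank ∂_2 = (4 − 3) − 0 = 1, and there is no ∂_2, so H_1 ≅ Z.

(K is a triangulation of the circle S^1.)

H_0 ≅ Z,  H_1 ≅ Z.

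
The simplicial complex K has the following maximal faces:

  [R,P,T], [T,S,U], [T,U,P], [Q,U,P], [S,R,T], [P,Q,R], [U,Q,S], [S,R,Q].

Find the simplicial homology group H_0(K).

Fix the vertex order P < Q < R < S < T < U and write every simplex with vertices in increasing order. Then dim K = 2 and the simplices of K are:

  0-simplices (6): P, Q, R, S, T, U
  1-simplices (12): PQ, PR, PT, PU, QR, QS, QU, RS, RT, ST, SU, TU
  2-simplices (8): PQR, PQU, PRT, PTU, QRS, QSU, RST, STU

so the chain groups are C_0 ≅ Z^6, C_1 ≅ Z^12, C_2 ≅ Z^8.

∂_1: C_1 → C_0 maps an edge to its endpoints' difference, ∂[p,q] = q − p. For instance
  ∂QS = S − Q.
The resulting 6×12 matrix has rank 5, and its Smith normal form has invariant factors (1,1,1,1,1).

∂_2: C_2 → C_1 maps a triangle to the signed sum of its edges. For instance
  ∂PTU = TU − PU + PT,
  ∂PRT = RT − PT + PR.
The resulting 12×8 matrix has rank 7, and its Smith normal form has invariant factors (1,1,1,1,1,1,1).

From H_k ≅ ker(∂_k) / im(∂_{k+1}) we obtain:

  H_0: rank C_0 − rank ∂_1 = 6 − 5 = 1, and the invariant factors of ∂_1 are all 1, so H_0 = Z.

H_0 = Z.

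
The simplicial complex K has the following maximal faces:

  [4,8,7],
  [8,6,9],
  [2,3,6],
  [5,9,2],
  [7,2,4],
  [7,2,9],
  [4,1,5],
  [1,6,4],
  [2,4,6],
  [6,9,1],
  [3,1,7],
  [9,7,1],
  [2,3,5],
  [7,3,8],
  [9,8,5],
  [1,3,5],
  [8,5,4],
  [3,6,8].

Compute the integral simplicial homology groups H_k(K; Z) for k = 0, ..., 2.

Fix the vertex order 1 < 2 < 3 < 4 < 5 < 6 < 7 < 8 < 9 and write every simplex with vertices in increasing order. Then dim K = 2 and the simplices of K are:

  0-simplices (9): [1], [2], [3], [4], [5], [6], [7], [8], [9]
  1-simplices (27): (27 of them)
  2-simplices (18): [1,3,5], [1,3,7], [1,4,5], [1,4,6], [1,6,9], [1,7,9], [2,3,5], [2,3,6], [2,4,6], [2,4,7], [2,5,9], [2,7,9], [3,6,8], [3,7,8], [4,5,8], [4,7,8], [5,8,9], [6,8,9]

Hence C_0 ≅ Z^9, C_1 ≅ Z^27, C_2 ≅ Z^18.

The boundary map ∂_1: C_1 → C_0 is given by ∂[p,q] = [q] − [p]. For instance
  ∂[7,8] = [8] − [7].
This gives a 9×27 integer matrix of rank 8; reducing to Smith normal form yields diagonal entries (1,1,1,1,1,1,1,1).

The boundary map ∂_2: C_2 → C_1 maps a triangle to the signed sum of its edges. For instance
  ∂[2,5,9] = [5,9] − [2,9] + [2,5],
  ∂[2,7,9] = [7,9] − [2,9] + [2,7].
As a 27×18 matrix over Z this has rank 17, with invariant factors (1,1,1,1,1,1,1,1,1,1,1,1,1,1,1,1,1).

Now H_k = ker ∂_k / im ∂_{k+1}, so:

  H_0: rank C_0 − rank ∂_1 = 9 − 8 = 1, and the invariant factors of ∂_1 are all 1, so H_0 = Z.
  H_1: rank ker ∂_1 − rank ∂_2 = (27 − 8) − 17 = 2, and the invariant factors of ∂_2 are all 1, so H_1 = Z^2.
  H_2: rank ker ∂_2 − rank ∂_3 = (18 − 17) − 0 = 1, and there is no ∂_3, so H_2 = Z.

As a check, the Euler characteristic is 9 − 27 + 18 = 0, which agrees with 1 − 2 + 1 = 0.
(K is a triangulation of the torus T^2.)

H_0 ≅ Z,  H_1 ≅ Z^2,  H_2 ≅ Z.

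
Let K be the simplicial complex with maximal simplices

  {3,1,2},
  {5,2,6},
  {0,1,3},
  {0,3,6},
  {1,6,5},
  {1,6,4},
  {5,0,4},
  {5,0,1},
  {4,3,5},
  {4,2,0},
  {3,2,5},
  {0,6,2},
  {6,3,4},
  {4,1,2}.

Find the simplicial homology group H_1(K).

We work with the vertex ordering 0 < 1 < 2 < 3 < 4 < 5 < 6. The simplices of K, each written with vertices in increasing order, are:

  0-simplices (7): [0], [1], [2], [3], [4], [5], [6]
  1-simplices (21): [0,1], [0,2], [0,3], [0,4], [0,5], [0,6], [1,2], [1,3], [1,4], [1,5], [1,6], [2,3], [2,4], [2,5], [2,6], [3,4], [3,5], [3,6], [4,5], [4,6], [5,6]
  2-simplices (14): [0,1,3], [0,1,5], [0,2,4], [0,2,6], [0,3,6], [0,4,5], [1,2,3], [1,2,4], [1,4,6], [1,5,6], [2,3,5], [2,5,6], [3,4,5], [3,4,6]

so the chain groups are C_0 ≅ Z^7, C_1 ≅ Z^21, C_2 ≅ Z^14.

Boundary ∂_1: C_1 → C_0 maps an edge to its endpoints' difference, ∂[p,q] = q − p. For instance
  ∂[3,4] = [4] − [3].
As a 7×21 matrix over Z this has rank 6, with invariant factors (1,1,1,1,1,1).

The boundary map ∂_2: C_2 → C_1 maps a triangle to the signed sum of its edges. For instance
  ∂[0,2,6] = [2,6] − [0,6] + [0,2],
  ∂[0,4,5] = [4,5] − [0,5] + [0,4].
As a 21×14 matrix over Z this has rank 13, with invariant factors (1,1,1,1,1,1,1,1,1,1,1,1,1).

Reading off H_k = ker ∂_k / im ∂_{k+1}:

  H_1: rank ker ∂_1 − rank ∂_2 = (21 − 6) − 13 = 2, and the invariant factors of ∂_2 are all 1, so H_1 = Z^2.

H_1 ≅ Z^2.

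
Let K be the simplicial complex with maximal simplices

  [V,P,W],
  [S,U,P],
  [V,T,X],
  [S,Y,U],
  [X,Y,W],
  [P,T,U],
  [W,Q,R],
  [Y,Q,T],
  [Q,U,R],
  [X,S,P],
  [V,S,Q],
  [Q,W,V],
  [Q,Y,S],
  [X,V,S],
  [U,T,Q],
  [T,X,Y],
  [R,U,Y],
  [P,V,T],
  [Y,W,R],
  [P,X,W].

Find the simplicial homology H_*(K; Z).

H_0 ≅ Z,  H_1 ≅ Z ⊕ Z/2Z,  H_2 = 0.

We work with the vertex ordering P < Q < R < S < T < U < V < W < X < Y. The simplices of K, each written with vertices in increasing order, are:

  0-simplices (10): P, Q, R, S, T, U, V, W, X, Y
  1-simplices (30): PS, PT, PU, PV, PW, PX, QR, QS, QT, QU, QV, QW, QY, RU, RW, RY, SU, SV, SX, SY, TU, TV, TX, TY, UY, VW, VX, WX, WY, XY
  2-simplices (20): PSU, PSX, PTU, PTV, PVW, PWX, QRU, QRW, QSV, QSY, QTU, QTY, QVW, RUY, RWY, SUY, SVX, TVX, TXY, WXY

so the chain groups are C_0 ≅ Z^10, C_1 ≅ Z^30, C_2 ≅ Z^20.

∂_1: C_1 → C_0 is given by ∂[p,q] = [q] − [p].
The 10×30 boundary matrix has rank 9 and Smith normal form diag(1,1,1,1,1,1,1,1,1).

Boundary ∂_2: C_2 → C_1 acts by ∂[p,q,r] = [q,r] − [p,r] + [p,q]. For instance
  ∂QRW = RW − QW + QR,
  ∂QVW = VW − QW + QV.
The 30×20 boundary matrix has rank 20 and Smith normal form diag(1,1,1,1,1,1,1,1,1,1,1,1,1,1,1,1,1,1,1,2).

Reading off H_k = ker ∂_k / im ∂_{k+1}:

  H_0: rank C_0 − rank ∂_1 = 10 − 9 = 1, and the invariant factors of ∂_1 are all 1, so H_0 ≅ Z.
  H_1: rank ker ∂_1 − rank ∂_2 = (30 − 9) − 20 = 1, and ∂_2 has invariant factor 2 > 1, so H_1 ≅ Z ⊕ Z/2Z.
  H_2: rank ker ∂_2 − rank ∂_3 = (20 − 20) − 0 = 0, and there is no ∂_3, so H_2 ≅ 0.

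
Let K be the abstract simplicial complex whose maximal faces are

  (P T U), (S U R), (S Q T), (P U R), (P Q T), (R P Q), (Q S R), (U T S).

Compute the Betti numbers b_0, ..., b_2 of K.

Order the vertices as P < Q < R < S < T < U. Listing each simplex with vertices in this order, K has dimension 2 with simplices:

  0-simplices (6): P, Q, R, S, T, U
  1-simplices (12): PQ, PR, PT, PU, QR, QS, QT, RS, RU, ST, SU, TU
  2-simplices (8): PQR, PQT, PRU, PTU, QRS, QST, RSU, STU

giving chain groups C_0 ≅ Z^6, C_1 ≅ Z^12, C_2 ≅ Z^8.

The boundary map ∂_1: C_1 → C_0 sends each edge [p,q] (with p < q) to q − p. For instance
  ∂QR = R − Q.
As a 6×12 matrix over Z this has rank 5, with invariant factors (1,1,1,1,1).

The boundary map ∂_2: C_2 → C_1 maps a triangle to the signed sum of its edges. For instance
  ∂QST = ST − QT + QS,
  ∂PQR = QR − PR + PQ.
The resulting 12×8 matrix has rank 7, and its Smith normal form has invariant factors (1,1,1,1,1,1,1).

Reading off H_k = ker ∂_k / im ∂_{k+1}:

  H_0: rank C_0 − rank ∂_1 = 6 − 5 = 1, and the invariant factors of ∂_1 are all 1, so H_0 ≅ Z.
  H_1: rank ker ∂_1 − rank ∂_2 = (12 − 5) − 7 = 0, and the invariant factors of ∂_2 are all 1, so H_1 ≅ 0.
  H_2: rank ker ∂_2 − rank ∂_3 = (8 − 7) − 0 = 1, and there is no ∂_3, so H_2 ≅ Z.

(K is a triangulation of the 2-sphere S^2.)

Hence the Betti numbers are b_0 = 1, b_1 = 0, b_2 = 1.

b_0 = 1, b_1 = 0, b_2 = 1.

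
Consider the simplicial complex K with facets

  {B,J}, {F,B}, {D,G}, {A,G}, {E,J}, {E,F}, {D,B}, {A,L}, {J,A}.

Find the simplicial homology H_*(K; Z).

Fix the vertex order A < B < D < E < F < G < J < L and write every simplex with vertices in increasing order. Then dim K = 1 and the simplices of K are:

  0-simplices (8): A, B, D, E, F, G, J, L
  1-simplices (9): AG, AJ, AL, BD, BF, BJ, DG, EF, EJ

so the chain groups are C_0 ≅ Z^8, C_1 ≅ Z^9.

The boundary map ∂_1: C_1 → C_0 sends each edge [p,q] (with p < q) to q − p.
This gives a 8×9 integer matrix of rank 7; reducing to Smith normal form yields diagonal entries (1,1,1,1,1,1,1).

From H_k ≅ ker(∂_k) / im(∂_{k+1}) we obtain:

  H_0: rank C_0 − rank ∂_1 = 8 − 7 = 1, and the invariant factors of ∂_1 are all 1, so H_0 ≅ Z.
  H_1: rank ker ∂_1 − rank ∂_2 = (9 − 7) − 0 = 2, and there is no ∂_2, so H_1 ≅ Z^2.

H_0 = Z,  H_1 = Z^2.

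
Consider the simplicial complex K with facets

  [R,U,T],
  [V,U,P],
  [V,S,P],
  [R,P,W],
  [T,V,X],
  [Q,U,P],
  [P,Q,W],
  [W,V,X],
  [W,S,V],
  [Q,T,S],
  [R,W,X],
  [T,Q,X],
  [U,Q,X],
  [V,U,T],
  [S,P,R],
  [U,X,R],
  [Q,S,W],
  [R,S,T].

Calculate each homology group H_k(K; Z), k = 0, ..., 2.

Fix the vertex order P < Q < R < S < T < U < V < W < X and write every simplex with vertices in increasing order. Then dim K = 2 and the simplices of K are:

  0-simplices (9): P, Q, R, S, T, U, V, W, X
  1-simplices (27): PQ, PR, PS, PU, PV, PW, QS, QT, QU, QW, QX, RS, RT, RU, RW, RX, ST, SV, SW, TU, TV, TX, UV, UX, VW, VX, WX
  2-simplices (18): PQU, PQW, PRS, PRW, PSV, PUV, QST, QSW, QTX, QUX, RST, RTU, RUX, RWX, SVW, TUV, TVX, VWX

giving chain groups C_0 ≅ Z^9, C_1 ≅ Z^27, C_2 ≅ Z^18.

∂_1: C_1 → C_0 sends each edge [p,q] (with p < q) to q − p. For instance
  ∂VW = W − V.
This gives a 9×27 integer matrix of rank 8; reducing to Smith normal form yields diagonal entries (1,1,1,1,1,1,1,1).

∂_2: C_2 → C_1 maps a triangle to the signed sum of its edges. For instance
  ∂RTU = TU − RU + RT,
  ∂QUX = UX − QX + QU.
This gives a 27×18 integer matrix of rank 18; reducing to Smith normal form yields diagonal entries (1,1,1,1,1,1,1,1,1,1,1,1,1,1,1,1,1,2).

Computing H_k = (kernel of ∂_k) / (image of ∂_{k+1}):

  H_0: rank C_0 − rank ∂_1 = 9 − 8 = 1, and the invariant factors of ∂_1 are all 1, so H_0 ≅ Z.
  H_1: rank ker ∂_1 − rank ∂_2 = (27 − 8) − 18 = 1, and ∂_2 has invariant factor 2 > 1, so H_1 ≅ Z ⊕ Z/2Z.
  H_2: rank ker ∂_2 − rank ∂_3 = (18 − 18) − 0 = 0, and there is no ∂_3, so H_2 ≅ 0.

As a check, the Euler characteristic is 9 − 27 + 18 = 0, which agrees with 1 − 1 + 0 = 0.
(K is a triangulation of the Klein bottle.)

H_0 = Z,  H_1 = Z ⊕ Z/2Z,  H_2 = 0.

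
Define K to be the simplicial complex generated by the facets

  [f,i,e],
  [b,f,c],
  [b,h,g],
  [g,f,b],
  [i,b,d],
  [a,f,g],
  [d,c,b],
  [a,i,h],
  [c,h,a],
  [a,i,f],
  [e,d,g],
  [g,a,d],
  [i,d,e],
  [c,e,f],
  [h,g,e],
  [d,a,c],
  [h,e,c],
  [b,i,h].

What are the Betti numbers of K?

We work with the vertex ordering a < b < c < d < e < f < g < h < i. The simplices of K, each written with vertices in increasing order, are:

  0-simplices (9): a, b, c, d, e, f, g, h, i
  1-simplices (27): ac, ad, af, ag, ah, ai, bc, bd, bf, bg, bh, bi, cd, ce, cf, ch, de, dg, di, ef, eg, eh, ei, fg, fi, gh, hi
  2-simplices (18): acd, ach, adg, afg, afi, ahi, bcd, bcf, bdi, bfg, bgh, bhi, cef, ceh, deg, dei, efi, egh

giving chain groups C_0 ≅ Z^9, C_1 ≅ Z^27, C_2 ≅ Z^18.

∂_1: C_1 → C_0 sends each edge [p,q] (with p < q) to q − p. For instance
  ∂de = e − d.
The resulting 9×27 matrix has rank 8, and its Smith normal form has invariant factors (1,1,1,1,1,1,1,1).

The boundary map ∂_2: C_2 → C_1 maps a triangle to the signed sum of its edges. For instance
  ∂ceh = eh − ch + ce,
  ∂bcd = cd − bd + bc.
The 27×18 boundary matrix has rank 17 and Smith normal form diag(1,1,1,1,1,1,1,1,1,1,1,1,1,1,1,1,1).

Computing H_k = (kernel of ∂_k) / (image of ∂_{k+1}):

  H_0: rank C_0 − rank ∂_1 = 9 − 8 = 1, and the invariant factors of ∂_1 are all 1, so H_0 ≅ Z.
  H_1: rank ker ∂_1 − rank ∂_2 = (27 − 8) − 17 = 2, and the invariant factors of ∂_2 are all 1, so H_1 ≅ Z^2.
  H_2: rank ker ∂_2 − rank ∂_3 = (18 − 17) − 0 = 1, and there is no ∂_3, so H_2 ≅ Z.

(K is a triangulation of the torus T^2.)

Hence the Betti numbers are b_0 = 1, b_1 = 2, b_2 = 1.

b_0 = 1, b_1 = 2, b_2 = 1.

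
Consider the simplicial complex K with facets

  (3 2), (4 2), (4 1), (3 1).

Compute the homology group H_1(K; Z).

H_1 = Z.

We work with the vertex ordering 1 < 2 < 3 < 4. The simplices of K, each written with vertices in increasing order, are:

  0-simplices (4): [1], [2], [3], [4]
  1-simplices (4): [1,3], [1,4], [2,3], [2,4]

so the chain groups are C_0 ≅ Z^4, C_1 ≅ Z^4.

∂_1: C_1 → C_0 maps an edge to its endpoints' difference, ∂[p,q] = q − p. For instance
  ∂[1,4] = [4] − [1].
This gives a 4×4 integer matrix of rank 3; reducing to Smith normal form yields diagonal entries (1,1,1).

Reading off H_k = ker ∂_k / im ∂_{k+1}:

  H_1: rank ker ∂_1 − rank ∂_2 = (4 − 3) − 0 = 1, and there is no ∂_2, so H_1 = Z.

(K is a triangulation of the circle S^1.)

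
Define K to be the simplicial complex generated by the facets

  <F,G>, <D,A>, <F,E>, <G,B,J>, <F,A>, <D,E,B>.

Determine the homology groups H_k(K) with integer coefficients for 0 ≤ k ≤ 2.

Take the total order A < B < D < E < F < G < J on the vertex set. Then K (dimension 2) consists of the simplices:

  0-simplices (7): A, B, D, E, F, G, J
  1-simplices (10): AD, AF, BD, BE, BG, BJ, DE, EF, FG, GJ
  2-simplices (2): BDE, BGJ

Hence C_0 ≅ Z^7, C_1 ≅ Z^10, C_2 ≅ Z^2.

Boundary ∂_1: C_1 → C_0 is given by ∂[p,q] = [q] − [p]. For instance
  ∂AD = D − A.
The resulting 7×10 matrix has rank 6, and its Smith normal form has invariant factors (1,1,1,1,1,1).

The boundary map ∂_2: C_2 → C_1 sends each 2-simplex [p,q,r] to [q,r] − [p,r] + [p,q]. For instance
  ∂BDE = DE − BE + BD,
  ∂BGJ = GJ − BJ + BG.
This gives a 10×2 integer matrix of rank 2; reducing to Smith normal form yields diagonal entries (1,1).

Now H_k = ker ∂_k / im ∂_{k+1}, so:

  H_0: rank C_0 − rank ∂_1 = 7 − 6 = 1, and the invariant factors of ∂_1 are all 1, so H_0 = Z.
  H_1: rank ker ∂_1 − rank ∂_2 = (10 − 6) − 2 = 2, and the invariant factors of ∂_2 are all 1, so H_1 = Z^2.
  H_2: rank ker ∂_2 − rank ∂_3 = (2 − 2) − 0 = 0, and there is no ∂_3, so H_2 = 0.

H_0 = Z,  H_1 = Z^2,  H_2 = 0.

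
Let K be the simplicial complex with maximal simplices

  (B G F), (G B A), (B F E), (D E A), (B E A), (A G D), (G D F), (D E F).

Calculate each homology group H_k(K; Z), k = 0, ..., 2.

Order the vertices as A < B < D < E < F < G. Listing each simplex with vertices in this order, K has dimension 2 with simplices:

  0-simplices (6): A, B, D, E, F, G
  1-simplices (12): AB, AD, AE, AG, BE, BF, BG, DE, DF, DG, EF, FG
  2-simplices (8): ABE, ABG, ADE, ADG, BEF, BFG, DEF, DFG

so the chain groups are C_0 ≅ Z^6, C_1 ≅ Z^12, C_2 ≅ Z^8.

Boundary ∂_1: C_1 → C_0 maps an edge to its endpoints' difference, ∂[p,q] = q − p. For instance
  ∂FG = G − F.
The 6×12 boundary matrix has rank 5 and Smith normal form diag(1,1,1,1,1).

The boundary map ∂_2: C_2 → C_1 acts by ∂[p,q,r] = [q,r] − [p,r] + [p,q]. For instance
  ∂DFG = FG − DG + DF,
  ∂BEF = EF − BF + BE.
As a 12×8 matrix over Z this has rank 7, with invariant factors (1,1,1,1,1,1,1).

From H_k ≅ ker(∂_k) / im(∂_{k+1}) we obtain:

  H_0: rank C_0 − rank ∂_1 = 6 − 5 = 1, and the invariant factors of ∂_1 are all 1, so H_0 ≅ Z.
  H_1: rank ker ∂_1 − rank ∂_2 = (12 − 5) − 7 = 0, and the invariant factors of ∂_2 are all 1, so H_1 ≅ 0.
  H_2: rank ker ∂_2 − rank ∂_3 = (8 − 7) − 0 = 1, and there is no ∂_3, so H_2 ≅ Z.

H_0 = Z,  H_1 = 0,  H_2 = Z.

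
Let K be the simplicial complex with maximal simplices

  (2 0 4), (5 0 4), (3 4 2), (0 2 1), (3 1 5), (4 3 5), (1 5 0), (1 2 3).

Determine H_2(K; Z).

H_2 ≅ Z.

K has 6 vertices, 12 edges, 8 triangles.
rank ∂_2 = 7, rank ∂_3 = 0 ⇒ b_2 = 8 − 7 − 0 = 1. So H_2 ≅ Z.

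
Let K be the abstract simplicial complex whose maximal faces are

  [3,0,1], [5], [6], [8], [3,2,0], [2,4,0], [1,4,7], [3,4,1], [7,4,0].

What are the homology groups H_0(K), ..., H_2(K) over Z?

Take the total order 0 < 1 < 2 < 3 < 4 < 5 < 6 < 7 < 8 on the vertex set. Then K (dimension 2) consists of the simplices:

  0-simplices (9): [0], [1], [2], [3], [4], [5], [6], [7], [8]
  1-simplices (12): [0,1], [0,2], [0,3], [0,4], [0,7], [1,3], [1,4], [1,7], [2,3], [2,4], [3,4], [4,7]
  2-simplices (6): [0,1,3], [0,2,3], [0,2,4], [0,4,7], [1,3,4], [1,4,7]

so the chain groups are C_0 ≅ Z^9, C_1 ≅ Z^12, C_2 ≅ Z^6.

Boundary ∂_1: C_1 → C_0 maps an edge to its endpoints' difference, ∂[p,q] = q − p. For instance
  ∂[2,3] = [3] − [2].
The resulting 9×12 matrix has rank 5, and its Smith normal form has invariant factors (1,1,1,1,1).

Boundary ∂_2: C_2 → C_1 acts by ∂[p,q,r] = [q,r] − [p,r] + [p,q]. For instance
  ∂[0,2,3] = [2,3] − [0,3] + [0,2],
  ∂[1,3,4] = [3,4] − [1,4] + [1,3].
As a 12×6 matrix over Z this has rank 6, with invariant factors (1,1,1,1,1,1).

From H_k ≅ ker(∂_k) / im(∂_{k+1}) we obtain:

  H_0: rank C_0 − rank ∂_1 = 9 − 5 = 4, and the invariant factors of ∂_1 are all 1, so H_0 = Z^4.
  H_1: rank ker ∂_1 − rank ∂_2 = (12 − 5) − 6 = 1, and the invariant factors of ∂_2 are all 1, so H_1 = Z.
  H_2: rank ker ∂_2 − rank ∂_3 = (6 − 6) − 0 = 0, and there is no ∂_3, so H_2 = 0.

As a check, the Euler characteristic is 9 − 12 + 6 = 3, which agrees with 4 − 1 + 0 = 3.

H_0 ≅ Z^4,  H_1 ≅ Z,  H_2 = 0.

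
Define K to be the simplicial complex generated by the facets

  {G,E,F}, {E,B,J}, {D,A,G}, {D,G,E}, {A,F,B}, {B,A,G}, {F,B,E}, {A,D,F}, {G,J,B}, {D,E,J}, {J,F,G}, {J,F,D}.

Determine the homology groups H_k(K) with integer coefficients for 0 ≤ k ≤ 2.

We work with the vertex ordering A < B < D < E < F < G < J. The simplices of K, each written with vertices in increasing order, are:

  0-simplices (7): A, B, D, E, F, G, J
  1-simplices (18): AB, AD, AF, AG, BE, BF, BG, BJ, DE, DF, DG, DJ, EF, EG, EJ, FG, FJ, GJ
  2-simplices (12): ABF, ABG, ADF, ADG, BEF, BEJ, BGJ, DEG, DEJ, DFJ, EFG, FGJ

Hence C_0 ≅ Z^7, C_1 ≅ Z^18, C_2 ≅ Z^12.

The boundary map ∂_1: C_1 → C_0 sends each edge [p,q] (with p < q) to q − p.
The resulting 7×18 matrix has rank 6, and its Smith normal form has invariant factors (1,1,1,1,1,1).

Boundary ∂_2: C_2 → C_1 acts by ∂[p,q,r] = [q,r] − [p,r] + [p,q]. For instance
  ∂DFJ = FJ − DJ + DF,
  ∂DEJ = EJ − DJ + DE.
As a 18×12 matrix over Z this has rank 12, with invariant factors (1,1,1,1,1,1,1,1,1,1,1,2).

Now H_k = ker ∂_k / im ∂_{k+1}, so:

  H_0: rank C_0 − rank ∂_1 = 7 − 6 = 1, and the invariant factors of ∂_1 are all 1, so H_0 ≅ Z.
  H_1: rank ker ∂_1 − rank ∂_2 = (18 − 6) − 12 = 0, and ∂_2 has invariant factor 2 > 1, so H_1 ≅ Z/2.
  H_2: rank ker ∂_2 − rank ∂_3 = (12 − 12) − 0 = 0, and there is no ∂_3, so H_2 ≅ 0.

H_0 = Z,  H_1 = Z/2,  H_2 = 0.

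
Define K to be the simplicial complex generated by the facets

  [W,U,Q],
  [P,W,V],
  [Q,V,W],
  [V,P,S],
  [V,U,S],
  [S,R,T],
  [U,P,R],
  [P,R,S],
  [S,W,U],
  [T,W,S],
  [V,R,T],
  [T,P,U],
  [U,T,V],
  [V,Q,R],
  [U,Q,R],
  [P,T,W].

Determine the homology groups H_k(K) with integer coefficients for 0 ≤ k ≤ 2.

Order the vertices as P < Q < R < S < T < U < V < W. Listing each simplex with vertices in this order, K has dimension 2 with simplices:

  0-simplices (8): P, Q, R, S, T, U, V, W
  1-simplices (24): PR, PS, PT, PU, PV, PW, QR, QU, QV, QW, RS, RT, RU, RV, ST, SU, SV, SW, TU, TV, TW, UV, UW, VW
  2-simplices (16): PRS, PRU, PSV, PTU, PTW, PVW, QRU, QRV, QUW, QVW, RST, RTV, STW, SUV, SUW, TUV

so the chain groups are C_0 ≅ Z^8, C_1 ≅ Z^24, C_2 ≅ Z^16.

Boundary ∂_1: C_1 → C_0 maps an edge to its endpoints' difference, ∂[p,q] = q − p. For instance
  ∂RV = V − R.
The resulting 8×24 matrix has rank 7, and its Smith normal form has invariant factors (1,1,1,1,1,1,1).

Boundary ∂_2: C_2 → C_1 sends each 2-simplex [p,q,r] to [q,r] − [p,r] + [p,q]. For instance
  ∂RTV = TV − RV + RT,
  ∂PSV = SV − PV + PS.
The 24×16 boundary matrix has rank 15 and Smith normal form diag(1,1,1,1,1,1,1,1,1,1,1,1,1,1,1).

Reading off H_k = ker ∂_k / im ∂_{k+1}:

  H_0: rank C_0 − rank ∂_1 = 8 − 7 = 1, and the invariant factors of ∂_1 are all 1, so H_0 = Z.
  H_1: rank ker ∂_1 − rank ∂_2 = (24 − 7) − 15 = 2, and the invariant factors of ∂_2 are all 1, so H_1 = Z^2.
  H_2: rank ker ∂_2 − rank ∂_3 = (16 − 15) − 0 = 1, and there is no ∂_3, so H_2 = Z.

H_0 ≅ Z,  H_1 ≅ Z^2,  H_2 ≅ Z.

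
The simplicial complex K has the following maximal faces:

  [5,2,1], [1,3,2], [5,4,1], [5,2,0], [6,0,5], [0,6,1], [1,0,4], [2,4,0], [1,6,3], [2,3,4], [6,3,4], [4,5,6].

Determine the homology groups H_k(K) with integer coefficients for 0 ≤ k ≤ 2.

Take the total order 0 < 1 < 2 < 3 < 4 < 5 < 6 on the vertex set. Then K (dimension 2) consists of the simplices:

  0-simplices (7): [0], [1], [2], [3], [4], [5], [6]
  1-simplices (18): [0,1], [0,2], [0,4], [0,5], [0,6], [1,2], [1,3], [1,4], [1,5], [1,6], [2,3], [2,4], [2,5], [3,4], [3,6], [4,5], [4,6], [5,6]
  2-simplices (12): [0,1,4], [0,1,6], [0,2,4], [0,2,5], [0,5,6], [1,2,3], [1,2,5], [1,3,6], [1,4,5], [2,3,4], [3,4,6], [4,5,6]

so the chain groups are C_0 ≅ Z^7, C_1 ≅ Z^18, C_2 ≅ Z^12.

Boundary ∂_1: C_1 → C_0 is given by ∂[p,q] = [q] − [p]. For instance
  ∂[0,5] = [5] − [0].
This gives a 7×18 integer matrix of rank 6; reducing to Smith normal form yields diagonal entries (1,1,1,1,1,1).

The boundary map ∂_2: C_2 → C_1 acts by ∂[p,q,r] = [q,r] − [p,r] + [p,q]. For instance
  ∂[4,5,6] = [5,6] − [4,6] + [4,5],
  ∂[0,2,5] = [2,5] − [0,5] + [0,2].
The resulting 18×12 matrix has rank 12, and its Smith normal form has invariant factors (1,1,1,1,1,1,1,1,1,1,1,2).

Computing H_k = (kernel of ∂_k) / (image of ∂_{k+1}):

  H_0: rank C_0 − rank ∂_1 = 7 − 6 = 1, and the invariant factors of ∂_1 are all 1, so H_0 = Z.
  H_1: rank ker ∂_1 − rank ∂_2 = (18 − 6) − 12 = 0, and ∂_2 has invariant factor 2 > 1, so H_1 = Z/2.
  H_2: rank ker ∂_2 − rank ∂_3 = (12 − 12) − 0 = 0, and there is no ∂_3, so H_2 = 0.

H_0 ≅ Z,  H_1 ≅ Z/2,  H_2 = 0.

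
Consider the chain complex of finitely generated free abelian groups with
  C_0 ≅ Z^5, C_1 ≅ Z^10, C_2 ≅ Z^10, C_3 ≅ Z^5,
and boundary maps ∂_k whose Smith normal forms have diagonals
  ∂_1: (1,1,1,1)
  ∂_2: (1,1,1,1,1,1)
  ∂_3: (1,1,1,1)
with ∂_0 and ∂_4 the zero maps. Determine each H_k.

H_0 = Z,  H_1 = 0,  H_2 = 0,  H_3 = Z.

H_0: b_0 = 5 − 0 − 4 = 1; torsion from ∂_1 factors > 1: none. So H_0 = Z.
H_1: b_1 = 10 − 4 − 6 = 0; torsion from ∂_2 factors > 1: none. So H_1 = 0.
H_2: b_2 = 10 − 6 − 4 = 0; torsion from ∂_3 factors > 1: none. So H_2 = 0.
H_3: b_3 = 5 − 4 − 0 = 1; torsion from ∂_4 factors > 1: none. So H_3 = Z.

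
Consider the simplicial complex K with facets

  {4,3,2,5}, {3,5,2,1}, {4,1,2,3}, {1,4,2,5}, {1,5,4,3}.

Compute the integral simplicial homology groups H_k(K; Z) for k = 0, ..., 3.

H_0 ≅ Z,  H_1 = 0,  H_2 = 0,  H_3 ≅ Z.

Fix the vertex order 1 < 2 < 3 < 4 < 5 and write every simplex with vertices in increasing order. Then dim K = 3 and the simplices of K are:

  0-simplices (5): [1], [2], [3], [4], [5]
  1-simplices (10): [1,2], [1,3], [1,4], [1,5], [2,3], [2,4], [2,5], [3,4], [3,5], [4,5]
  2-simplices (10): [1,2,3], [1,2,4], [1,2,5], [1,3,4], [1,3,5], [1,4,5], [2,3,4], [2,3,5], [2,4,5], [3,4,5]
  3-simplices (5): [1,2,3,4], [1,2,3,5], [1,2,4,5], [1,3,4,5], [2,3,4,5]

so the chain groups are C_0 ≅ Z^5, C_1 ≅ Z^10, C_2 ≅ Z^10, C_3 ≅ Z^5.

The boundary map ∂_1: C_1 → C_0 is given by ∂[p,q] = [q] − [p]. For instance
  ∂[1,5] = [5] − [1].
This gives a 5×10 integer matrix of rank 4; reducing to Smith normal form yields diagonal entries (1,1,1,1).

The boundary map ∂_2: C_2 → C_1 acts by ∂[p,q,r] = [q,r] − [p,r] + [p,q]. For instance
  ∂[2,3,4] = [3,4] − [2,4] + [2,3],
  ∂[1,4,5] = [4,5] − [1,5] + [1,4].
The resulting 10×10 matrix has rank 6, and its Smith normal form has invariant factors (1,1,1,1,1,1).

The boundary map ∂_3: C_3 → C_2 sends each 3-simplex σ to the alternating sum Σ_i (−1)^i (σ with its i-th vertex removed). For instance
  ∂[1,2,3,4] = [2,3,4] − [1,3,4] + [1,2,4] − [1,2,3],
  ∂[1,2,3,5] = [2,3,5] − [1,3,5] + [1,2,5] − [1,2,3].
The resulting 10×5 matrix has rank 4, and its Smith normal form has invariant factors (1,1,1,1).

From H_k ≅ ker(∂_k) / im(∂_{k+1}) we obtain:

  H_0: rank C_0 − rank ∂_1 = 5 − 4 = 1, and the invariant factors of ∂_1 are all 1, so H_0 = Z.
  H_1: rank ker ∂_1 − rank ∂_2 = (10 − 4) − 6 = 0, and the invariant factors of ∂_2 are all 1, so H_1 = 0.
  H_2: rank ker ∂_2 − rank ∂_3 = (10 − 6) − 4 = 0, and the invariant factors of ∂_3 are all 1, so H_2 = 0.
  H_3: rank ker ∂_3 − rank ∂_4 = (5 − 4) − 0 = 1, and there is no ∂_4, so H_3 = Z.

As a check, the Euler characteristic is 5 − 10 + 10 − 5 = 0, which agrees with 1 − 0 + 0 − 1 = 0.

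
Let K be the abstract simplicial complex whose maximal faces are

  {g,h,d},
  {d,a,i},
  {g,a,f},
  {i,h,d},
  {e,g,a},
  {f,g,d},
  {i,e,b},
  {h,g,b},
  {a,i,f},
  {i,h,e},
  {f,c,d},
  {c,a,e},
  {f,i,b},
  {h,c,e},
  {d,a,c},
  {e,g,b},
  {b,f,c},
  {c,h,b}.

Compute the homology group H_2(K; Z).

H_2 ≅ 0.

Order the vertices as a < b < c < d < e < f < g < h < i. Listing each simplex with vertices in this order, K has dimension 2 with simplices:

  0-simplices (9): a, b, c, d, e, f, g, h, i
  1-simplices (27): ac, ad, ae, af, ag, ai, bc, be, bf, bg, bh, bi, cd, ce, cf, ch, df, dg, dh, di, eg, eh, ei, fg, fi, gh, hi
  2-simplices (18): acd, ace, adi, aeg, afg, afi, bcf, bch, beg, bei, bfi, bgh, cdf, ceh, dfg, dgh, dhi, ehi

so the chain groups are C_0 ≅ Z^9, C_1 ≅ Z^27, C_2 ≅ Z^18.

∂_1: C_1 → C_0 maps an edge to its endpoints' difference, ∂[p,q] = q − p. For instance
  ∂ad = d − a.
The 9×27 boundary matrix has rank 8 and Smith normal form diag(1,1,1,1,1,1,1,1).

The boundary map ∂_2: C_2 → C_1 maps a triangle to the signed sum of its edges. For instance
  ∂bei = ei − bi + be,
  ∂bgh = gh − bh + bg.
The 27×18 boundary matrix has rank 18 and Smith normal form diag(1,1,1,1,1,1,1,1,1,1,1,1,1,1,1,1,1,2).

Now H_k = ker ∂_k / im ∂_{k+1}, so:

  H_2: rank ker ∂_2 − rank ∂_3 = (18 − 18) − 0 = 0, and there is no ∂_3, so H_2 = 0.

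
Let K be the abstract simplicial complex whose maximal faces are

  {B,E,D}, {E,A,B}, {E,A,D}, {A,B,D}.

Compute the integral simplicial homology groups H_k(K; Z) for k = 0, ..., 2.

H_0 = Z,  H_1 = 0,  H_2 = Z.

Take the total order A < B < D < E on the vertex set. Then K (dimension 2) consists of the simplices:

  0-simplices (4): A, B, D, E
  1-simplices (6): AB, AD, AE, BD, BE, DE
  2-simplices (4): ABD, ABE, ADE, BDE

giving chain groups C_0 ≅ Z^4, C_1 ≅ Z^6, C_2 ≅ Z^4.

Boundary ∂_1: C_1 → C_0 sends each edge [p,q] (with p < q) to q − p.
The 4×6 boundary matrix has rank 3 and Smith normal form diag(1,1,1).

The boundary map ∂_2: C_2 → C_1 acts by ∂[p,q,r] = [q,r] − [p,r] + [p,q]. For instance
  ∂ABE = BE − AE + AB,
  ∂ABD = BD − AD + AB.
This gives a 6×4 integer matrix of rank 3; reducing to Smith normal form yields diagonal entries (1,1,1).

Now H_k = ker ∂_k / im ∂_{k+1}, so:

  H_0: rank C_0 − rank ∂_1 = 4 − 3 = 1, and the invariant factors of ∂_1 are all 1, so H_0 ≅ Z.
  H_1: rank ker ∂_1 − rank ∂_2 = (6 − 3) − 3 = 0, and the invariant factors of ∂_2 are all 1, so H_1 ≅ 0.
  H_2: rank ker ∂_2 − rank ∂_3 = (4 − 3) − 0 = 1, and there is no ∂_3, so H_2 ≅ Z.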